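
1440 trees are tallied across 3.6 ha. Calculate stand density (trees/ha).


Formula: Stand Density = N_trees / Area_ha
Density = 1440 trees / 3.6 ha
Density = 400 trees/ha

400


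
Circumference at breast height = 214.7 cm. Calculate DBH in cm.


Formula: DBH = C / pi
DBH = 214.7 / pi
pi = 3.14159...
DBH = 68.3 cm

68.3


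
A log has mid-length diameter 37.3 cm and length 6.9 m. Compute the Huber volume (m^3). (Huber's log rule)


Huber: V = Am * L,  Am = pi*(Dm/200)^2
Am = pi*(37.3/200)^2 = 0.109272 m^2
V = 0.109272*6.9 = 0.754 m^3

0.754


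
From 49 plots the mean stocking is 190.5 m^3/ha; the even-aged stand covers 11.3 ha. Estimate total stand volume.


Formula: Total Volume = Mean Volume per ha * Total Area
Total Volume = 190.5 m^3/ha * 11.3 ha
Total Volume = 2153 m^3

2153


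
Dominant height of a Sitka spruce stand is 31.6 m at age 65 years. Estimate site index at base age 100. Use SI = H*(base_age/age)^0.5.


Formula: SI = H_dom * (base_age / age)^0.5
Age ratio = 100 / 65 = 1.53846
sqrt(age_ratio) = 1.24035
SI = 31.6 * 1.24035 = 39.2 m

39.2


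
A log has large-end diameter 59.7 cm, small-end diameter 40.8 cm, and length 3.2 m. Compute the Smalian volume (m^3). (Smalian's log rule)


Smalian: V = (A1 + A2)/2 * L,  A = pi*(D/200)^2
A1 = pi*(59.7/200)^2 = 0.279923 m^2
A2 = pi*(40.8/200)^2 = 0.130741 m^2
V = (0.279923+0.130741)/2*3.2 = 0.6571 m^3

0.6571


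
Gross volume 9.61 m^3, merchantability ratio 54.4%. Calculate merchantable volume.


Formula: MV = V_total * (merchantable_pct / 100)
Merchantable fraction = 54.4% / 100 = 0.544
MV = 9.61 m^3 * 0.544 = 5.228 m^3

5.228


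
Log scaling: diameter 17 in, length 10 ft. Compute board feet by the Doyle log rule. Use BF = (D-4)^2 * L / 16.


Doyle: BF = (D - 4)^2 * L / 16
Adjusted diameter = 17 - 4 = 13 in
(D-4)^2 = 13^2 = 169
BF = 169 * 10 / 16 = 106 BF

106


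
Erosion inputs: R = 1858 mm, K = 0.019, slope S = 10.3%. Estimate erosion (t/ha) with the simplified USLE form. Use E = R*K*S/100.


Formula: E = R * K * S / 100  (simplified USLE)
R * K = 1858 * 0.019 = 35.302
E = 35.302 * 10.3 / 100 = 3.64 t/ha

3.64


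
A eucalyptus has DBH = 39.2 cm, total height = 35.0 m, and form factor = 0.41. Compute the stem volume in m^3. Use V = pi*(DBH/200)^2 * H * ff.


Formula: V = pi * (DBH/200)^2 * H * ff
Radius = DBH/200 = 39.2/200 = 0.196 m
Radius^2 = 0.196^2 = 0.038416 m^2
V = pi * 0.038416 * 35.0 * 0.41
V = 1.732 m^3

1.732


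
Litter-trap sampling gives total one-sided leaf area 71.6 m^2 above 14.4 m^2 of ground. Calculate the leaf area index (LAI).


Formula: LAI = total leaf area / ground area  (dimensionless)
LAI = 71.6 m^2 / 14.4 m^2
LAI = 4.97

4.97


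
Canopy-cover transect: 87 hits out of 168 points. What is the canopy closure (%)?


Formula: Canopy closure = covered points / total points * 100
Closure = 87 / 168 * 100
Closure = 0.5179 * 100 = 51.8%

51.8


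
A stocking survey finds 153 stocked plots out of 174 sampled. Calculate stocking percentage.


Formula: Stocking % = stocked plots / total plots * 100
Stocking = 153 / 174 * 100
Stocking = 0.8793 * 100 = 87.9%

87.9


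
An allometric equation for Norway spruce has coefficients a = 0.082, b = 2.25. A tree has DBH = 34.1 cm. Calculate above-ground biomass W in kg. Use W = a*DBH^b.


Formula: W = a * DBH^b  (allometric power law)
DBH^b = 34.1^2.25 = 2809.942
W = 0.082 * 2809.942 = 230.4 kg

230.4


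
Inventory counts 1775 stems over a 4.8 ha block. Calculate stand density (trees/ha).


Formula: Stand Density = N_trees / Area_ha
Density = 1775 trees / 4.8 ha
Density = 370 trees/ha

370


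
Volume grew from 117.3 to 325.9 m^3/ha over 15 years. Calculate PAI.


Formula: PAI = (V_T2 - V_T1) / (T2 - T1)
Volume increment = 325.9 - 117.3 = 208.6 m^3/ha
PAI = 208.6 / 15 = 13.91 m^3/ha/year

13.91


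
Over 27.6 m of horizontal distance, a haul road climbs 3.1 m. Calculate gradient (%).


Formula: Gradient = rise / run * 100
Gradient = 3.1 / 27.6 * 100 = 11.2%

11.2


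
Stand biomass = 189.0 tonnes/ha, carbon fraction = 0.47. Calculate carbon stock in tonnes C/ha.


Formula: Carbon Stock = Biomass * Carbon Fraction
C = 189.0 t/ha * 0.47
C = 88.8 t C/ha

88.8


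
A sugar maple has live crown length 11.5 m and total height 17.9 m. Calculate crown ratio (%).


Formula: Crown Ratio = (Crown Length / Total Height) * 100
CR = (11.5 m / 17.9 m) * 100
CR = 0.6425 * 100 = 64.2%

64.2


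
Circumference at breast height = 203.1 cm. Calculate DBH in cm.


Formula: DBH = C / pi
DBH = 203.1 / pi
pi = 3.14159...
DBH = 64.6 cm

64.6


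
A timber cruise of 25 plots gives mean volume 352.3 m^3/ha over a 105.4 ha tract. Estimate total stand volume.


Formula: Total Volume = Mean Volume per ha * Total Area
Total Volume = 352.3 m^3/ha * 105.4 ha
Total Volume = 37132 m^3

37132


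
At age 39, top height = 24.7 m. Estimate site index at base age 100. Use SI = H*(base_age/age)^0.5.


Formula: SI = H_dom * (base_age / age)^0.5
Age ratio = 100 / 39 = 2.5641
sqrt(age_ratio) = 1.60128
SI = 24.7 * 1.60128 = 39.6 m

39.6


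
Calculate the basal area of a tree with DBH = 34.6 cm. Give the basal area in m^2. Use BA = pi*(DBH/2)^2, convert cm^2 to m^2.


Formula: BA = pi * (DBH/2)^2 / 10000  (cm^2 to m^2)
Radius = DBH/2 = 34.6/2 = 17.3 cm
BA = pi * 17.3^2 / 10000
   = 940.2473 cm^2 / 10000
   = 0.094 m^2

0.094


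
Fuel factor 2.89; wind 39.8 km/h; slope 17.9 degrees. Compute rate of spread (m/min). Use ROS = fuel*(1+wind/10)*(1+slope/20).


Formula: ROS = fuel * (1 + wind/10) * (1 + slope/20)
Wind factor = 1 + 39.8/10 = 4.98
Slope factor = 1 + 17.9/20 = 1.895
ROS = 2.89 * 4.98 * 1.895 = 27.27 m/min

27.27


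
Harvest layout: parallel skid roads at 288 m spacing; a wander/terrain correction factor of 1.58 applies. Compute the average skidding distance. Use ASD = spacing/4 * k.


Formula: ASD = (spacing / 4) * correction
Uncorrected distance = spacing / 4 = 288 / 4 = 72 m
ASD = 72 * 1.58 = 114 m

114


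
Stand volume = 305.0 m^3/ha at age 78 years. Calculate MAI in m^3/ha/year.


Formula: MAI = Total Volume / Stand Age
MAI = 305.0 m^3/ha / 78 years
MAI = 3.91 m^3/ha/year

3.91


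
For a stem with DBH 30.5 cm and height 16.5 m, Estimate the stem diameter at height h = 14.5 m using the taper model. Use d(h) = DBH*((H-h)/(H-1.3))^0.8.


Taper: d(h) = DBH * ((H - h) / (H - 1.3))^0.8
Numerator = H - h = 16.5 - 14.5 = 2.0 m
Denominator = H - 1.3 = 16.5 - 1.3 = 15.2 m
Ratio = 2.0 / 15.2 = 0.13158
d = 30.5 * 0.13158^0.8 = 6.0 cm

6.0


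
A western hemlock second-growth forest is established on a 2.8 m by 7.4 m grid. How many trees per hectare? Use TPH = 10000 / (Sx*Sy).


Formula: TPH = 10000 m^2/ha / (spacing_x * spacing_y)
Area per tree = 2.8 m * 7.4 m = 20.72 m^2
TPH = 10000 / 20.72 = 483 trees/ha

483


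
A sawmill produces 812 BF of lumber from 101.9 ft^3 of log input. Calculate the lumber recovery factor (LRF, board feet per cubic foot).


Formula: LRF = Lumber Output (BF) / Log Input (ft^3)
LRF = 812 BF / 101.9 ft^3
LRF = 7.97 BF/ft^3

7.97


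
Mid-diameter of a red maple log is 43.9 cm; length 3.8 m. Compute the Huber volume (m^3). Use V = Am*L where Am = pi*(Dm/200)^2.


Huber: V = Am * L,  Am = pi*(Dm/200)^2
Am = pi*(43.9/200)^2 = 0.151363 m^2
V = 0.151363*3.8 = 0.5752 m^3

0.5752


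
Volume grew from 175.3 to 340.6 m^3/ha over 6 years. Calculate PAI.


Formula: PAI = (V_T2 - V_T1) / (T2 - T1)
Volume increment = 340.6 - 175.3 = 165.3 m^3/ha
PAI = 165.3 / 6 = 27.55 m^3/ha/year

27.55


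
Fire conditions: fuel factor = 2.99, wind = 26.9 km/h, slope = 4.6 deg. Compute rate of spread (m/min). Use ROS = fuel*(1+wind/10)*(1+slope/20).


Formula: ROS = fuel * (1 + wind/10) * (1 + slope/20)
Wind factor = 1 + 26.9/10 = 3.69
Slope factor = 1 + 4.6/20 = 1.23
ROS = 2.99 * 3.69 * 1.23 = 13.57 m/min

13.57


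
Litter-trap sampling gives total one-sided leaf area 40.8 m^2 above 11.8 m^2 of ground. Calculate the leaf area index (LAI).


Formula: LAI = total leaf area / ground area  (dimensionless)
LAI = 40.8 m^2 / 11.8 m^2
LAI = 3.46

3.46


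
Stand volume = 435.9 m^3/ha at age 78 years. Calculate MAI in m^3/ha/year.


Formula: MAI = Total Volume / Stand Age
MAI = 435.9 m^3/ha / 78 years
MAI = 5.59 m^3/ha/year

5.59


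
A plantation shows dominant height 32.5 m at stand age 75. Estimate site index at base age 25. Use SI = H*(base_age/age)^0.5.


Formula: SI = H_dom * (base_age / age)^0.5
Age ratio = 25 / 75 = 0.33333
sqrt(age_ratio) = 0.57735
SI = 32.5 * 0.57735 = 18.8 m

18.8


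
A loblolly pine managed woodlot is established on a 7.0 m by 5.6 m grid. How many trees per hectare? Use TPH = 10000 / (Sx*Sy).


Formula: TPH = 10000 m^2/ha / (spacing_x * spacing_y)
Area per tree = 7.0 m * 5.6 m = 39.2 m^2
TPH = 10000 / 39.2 = 255 trees/ha

255


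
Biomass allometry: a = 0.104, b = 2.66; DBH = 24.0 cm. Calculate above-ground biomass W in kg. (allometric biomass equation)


Formula: W = a * DBH^b  (allometric power law)
DBH^b = 24.0^2.66 = 4692.0421
W = 0.104 * 4692.0421 = 488.0 kg

488.0


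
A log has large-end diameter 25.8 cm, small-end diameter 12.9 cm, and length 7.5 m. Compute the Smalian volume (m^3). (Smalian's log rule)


Smalian: V = (A1 + A2)/2 * L,  A = pi*(D/200)^2
A1 = pi*(25.8/200)^2 = 0.052279 m^2
A2 = pi*(12.9/200)^2 = 0.01307 m^2
V = (0.052279+0.01307)/2*7.5 = 0.2451 m^3

0.2451


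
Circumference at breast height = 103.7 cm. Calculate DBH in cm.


Formula: DBH = C / pi
DBH = 103.7 / pi
pi = 3.14159...
DBH = 33.0 cm

33.0


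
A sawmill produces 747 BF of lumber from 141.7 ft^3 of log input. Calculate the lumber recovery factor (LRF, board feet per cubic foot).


Formula: LRF = Lumber Output (BF) / Log Input (ft^3)
LRF = 747 BF / 141.7 ft^3
LRF = 5.27 BF/ft^3

5.27


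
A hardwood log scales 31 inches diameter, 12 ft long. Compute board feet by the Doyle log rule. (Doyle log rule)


Doyle: BF = (D - 4)^2 * L / 16
Adjusted diameter = 31 - 4 = 27 in
(D-4)^2 = 27^2 = 729
BF = 729 * 12 / 16 = 547 BF

547


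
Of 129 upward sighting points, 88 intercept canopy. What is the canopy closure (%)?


Formula: Canopy closure = covered points / total points * 100
Closure = 88 / 129 * 100
Closure = 0.6822 * 100 = 68.2%

68.2


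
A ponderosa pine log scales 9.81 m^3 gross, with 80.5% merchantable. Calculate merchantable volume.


Formula: MV = V_total * (merchantable_pct / 100)
Merchantable fraction = 80.5% / 100 = 0.805
MV = 9.81 m^3 * 0.805 = 7.897 m^3

7.897


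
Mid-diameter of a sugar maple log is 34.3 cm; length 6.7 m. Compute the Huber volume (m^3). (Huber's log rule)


Huber: V = Am * L,  Am = pi*(Dm/200)^2
Am = pi*(34.3/200)^2 = 0.092401 m^2
V = 0.092401*6.7 = 0.6191 m^3

0.6191


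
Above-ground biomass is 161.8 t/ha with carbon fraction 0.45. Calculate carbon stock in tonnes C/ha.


Formula: Carbon Stock = Biomass * Carbon Fraction
C = 161.8 t/ha * 0.45
C = 72.8 t C/ha

72.8


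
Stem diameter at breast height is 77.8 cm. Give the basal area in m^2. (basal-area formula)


Formula: BA = pi * (DBH/2)^2 / 10000  (cm^2 to m^2)
Radius = DBH/2 = 77.8/2 = 38.9 cm
BA = pi * 38.9^2 / 10000
   = 4753.8894 cm^2 / 10000
   = 0.4754 m^2

0.4754


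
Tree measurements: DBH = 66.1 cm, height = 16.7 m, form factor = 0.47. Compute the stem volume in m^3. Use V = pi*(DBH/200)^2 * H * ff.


Formula: V = pi * (DBH/200)^2 * H * ff
Radius = DBH/200 = 66.1/200 = 0.3305 m
Radius^2 = 0.3305^2 = 0.10923025 m^2
V = pi * 0.10923025 * 16.7 * 0.47
V = 2.693 m^3

2.693


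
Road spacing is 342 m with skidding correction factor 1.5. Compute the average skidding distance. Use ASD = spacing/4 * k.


Formula: ASD = (spacing / 4) * correction
Uncorrected distance = spacing / 4 = 342 / 4 = 85.5 m
ASD = 85.5 * 1.5 = 128 m

128


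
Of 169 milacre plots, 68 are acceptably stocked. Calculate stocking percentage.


Formula: Stocking % = stocked plots / total plots * 100
Stocking = 68 / 169 * 100
Stocking = 0.4024 * 100 = 40.2%

40.2


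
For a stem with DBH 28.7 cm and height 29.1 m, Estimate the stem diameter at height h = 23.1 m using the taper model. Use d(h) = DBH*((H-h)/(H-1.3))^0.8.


Taper: d(h) = DBH * ((H - h) / (H - 1.3))^0.8
Numerator = H - h = 29.1 - 23.1 = 6.0 m
Denominator = H - 1.3 = 29.1 - 1.3 = 27.8 m
Ratio = 6.0 / 27.8 = 0.21583
d = 28.7 * 0.21583^0.8 = 8.4 cm

8.4


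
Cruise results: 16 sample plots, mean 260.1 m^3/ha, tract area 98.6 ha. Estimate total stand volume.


Formula: Total Volume = Mean Volume per ha * Total Area
Total Volume = 260.1 m^3/ha * 98.6 ha
Total Volume = 25646 m^3

25646


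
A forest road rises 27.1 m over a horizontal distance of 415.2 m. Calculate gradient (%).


Formula: Gradient = rise / run * 100
Gradient = 27.1 / 415.2 * 100 = 6.5%

6.5


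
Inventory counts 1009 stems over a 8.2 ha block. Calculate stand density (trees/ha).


Formula: Stand Density = N_trees / Area_ha
Density = 1009 trees / 8.2 ha
Density = 123 trees/ha

123


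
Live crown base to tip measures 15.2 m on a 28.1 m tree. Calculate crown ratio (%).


Formula: Crown Ratio = (Crown Length / Total Height) * 100
CR = (15.2 m / 28.1 m) * 100
CR = 0.5409 * 100 = 54.1%

54.1


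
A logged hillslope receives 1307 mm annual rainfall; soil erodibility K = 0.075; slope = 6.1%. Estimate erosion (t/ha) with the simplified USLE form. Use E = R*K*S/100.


Formula: E = R * K * S / 100  (simplified USLE)
R * K = 1307 * 0.075 = 98.025
E = 98.025 * 6.1 / 100 = 5.98 t/ha

5.98


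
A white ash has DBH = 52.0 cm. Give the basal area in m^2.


Formula: BA = pi * (DBH/2)^2 / 10000  (cm^2 to m^2)
Radius = DBH/2 = 52.0/2 = 26.0 cm
BA = pi * 26.0^2 / 10000
   = 2123.7166 cm^2 / 10000
   = 0.2124 m^2

0.2124


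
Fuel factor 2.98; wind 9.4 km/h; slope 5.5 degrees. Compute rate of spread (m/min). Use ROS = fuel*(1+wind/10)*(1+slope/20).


Formula: ROS = fuel * (1 + wind/10) * (1 + slope/20)
Wind factor = 1 + 9.4/10 = 1.94
Slope factor = 1 + 5.5/20 = 1.275
ROS = 2.98 * 1.94 * 1.275 = 7.37 m/min

7.37


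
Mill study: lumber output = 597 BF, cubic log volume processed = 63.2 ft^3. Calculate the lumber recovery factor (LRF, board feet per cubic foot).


Formula: LRF = Lumber Output (BF) / Log Input (ft^3)
LRF = 597 BF / 63.2 ft^3
LRF = 9.45 BF/ft^3

9.45


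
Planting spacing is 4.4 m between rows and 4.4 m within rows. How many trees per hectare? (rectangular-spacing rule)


Formula: TPH = 10000 m^2/ha / (spacing_x * spacing_y)
Area per tree = 4.4 m * 4.4 m = 19.36 m^2
TPH = 10000 / 19.36 = 517 trees/ha

517


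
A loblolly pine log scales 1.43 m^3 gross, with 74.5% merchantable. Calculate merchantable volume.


Formula: MV = V_total * (merchantable_pct / 100)
Merchantable fraction = 74.5% / 100 = 0.745
MV = 1.43 m^3 * 0.745 = 1.065 m^3

1.065


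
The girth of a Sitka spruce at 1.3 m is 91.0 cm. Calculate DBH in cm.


Formula: DBH = C / pi
DBH = 91.0 / pi
pi = 3.14159...
DBH = 29.0 cm

29.0


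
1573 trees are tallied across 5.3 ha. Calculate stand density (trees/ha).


Formula: Stand Density = N_trees / Area_ha
Density = 1573 trees / 5.3 ha
Density = 297 trees/ha

297


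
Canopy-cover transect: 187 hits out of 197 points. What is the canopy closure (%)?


Formula: Canopy closure = covered points / total points * 100
Closure = 187 / 197 * 100
Closure = 0.9492 * 100 = 94.9%

94.9


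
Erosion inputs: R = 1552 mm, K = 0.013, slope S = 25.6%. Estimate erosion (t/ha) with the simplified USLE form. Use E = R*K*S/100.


Formula: E = R * K * S / 100  (simplified USLE)
R * K = 1552 * 0.013 = 20.176
E = 20.176 * 25.6 / 100 = 5.17 t/ha

5.17


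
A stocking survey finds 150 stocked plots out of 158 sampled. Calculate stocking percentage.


Formula: Stocking % = stocked plots / total plots * 100
Stocking = 150 / 158 * 100
Stocking = 0.9494 * 100 = 94.9%

94.9


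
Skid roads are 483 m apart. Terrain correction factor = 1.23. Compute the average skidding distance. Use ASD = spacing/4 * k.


Formula: ASD = (spacing / 4) * correction
Uncorrected distance = spacing / 4 = 483 / 4 = 120.75 m
ASD = 120.75 * 1.23 = 149 m

149


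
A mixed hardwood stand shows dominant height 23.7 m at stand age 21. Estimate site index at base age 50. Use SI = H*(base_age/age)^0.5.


Formula: SI = H_dom * (base_age / age)^0.5
Age ratio = 50 / 21 = 2.38095
sqrt(age_ratio) = 1.54303
SI = 23.7 * 1.54303 = 36.6 m

36.6


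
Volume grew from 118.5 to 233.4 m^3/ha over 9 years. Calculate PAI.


Formula: PAI = (V_T2 - V_T1) / (T2 - T1)
Volume increment = 233.4 - 118.5 = 114.9 m^3/ha
PAI = 114.9 / 9 = 12.77 m^3/ha/year

12.77


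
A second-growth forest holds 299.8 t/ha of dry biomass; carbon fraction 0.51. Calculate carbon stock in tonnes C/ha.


Formula: Carbon Stock = Biomass * Carbon Fraction
C = 299.8 t/ha * 0.51
C = 152.9 t C/ha

152.9


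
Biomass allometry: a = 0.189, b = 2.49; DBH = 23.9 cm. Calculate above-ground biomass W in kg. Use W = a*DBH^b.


Formula: W = a * DBH^b  (allometric power law)
DBH^b = 23.9^2.49 = 2705.271
W = 0.189 * 2705.271 = 511.3 kg

511.3


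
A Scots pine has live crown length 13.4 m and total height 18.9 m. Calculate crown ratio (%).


Formula: Crown Ratio = (Crown Length / Total Height) * 100
CR = (13.4 m / 18.9 m) * 100
CR = 0.709 * 100 = 70.9%

70.9


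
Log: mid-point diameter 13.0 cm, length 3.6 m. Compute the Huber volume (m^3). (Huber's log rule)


Huber: V = Am * L,  Am = pi*(Dm/200)^2
Am = pi*(13.0/200)^2 = 0.013273 m^2
V = 0.013273*3.6 = 0.0478 m^3

0.0478


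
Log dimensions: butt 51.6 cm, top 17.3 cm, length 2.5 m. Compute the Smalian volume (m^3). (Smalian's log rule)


Smalian: V = (A1 + A2)/2 * L,  A = pi*(D/200)^2
A1 = pi*(51.6/200)^2 = 0.209117 m^2
A2 = pi*(17.3/200)^2 = 0.023506 m^2
V = (0.209117+0.023506)/2*2.5 = 0.2908 m^3

0.2908


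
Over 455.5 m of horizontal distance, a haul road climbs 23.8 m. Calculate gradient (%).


Formula: Gradient = rise / run * 100
Gradient = 23.8 / 455.5 * 100 = 5.2%

5.2


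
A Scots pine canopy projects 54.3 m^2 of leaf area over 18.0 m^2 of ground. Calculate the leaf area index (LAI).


Formula: LAI = total leaf area / ground area  (dimensionless)
LAI = 54.3 m^2 / 18.0 m^2
LAI = 3.02

3.02


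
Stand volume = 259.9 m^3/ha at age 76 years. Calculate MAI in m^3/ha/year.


Formula: MAI = Total Volume / Stand Age
MAI = 259.9 m^3/ha / 76 years
MAI = 3.42 m^3/ha/year

3.42


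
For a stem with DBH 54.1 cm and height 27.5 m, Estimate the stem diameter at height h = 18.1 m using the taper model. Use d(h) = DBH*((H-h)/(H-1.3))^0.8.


Taper: d(h) = DBH * ((H - h) / (H - 1.3))^0.8
Numerator = H - h = 27.5 - 18.1 = 9.4 m
Denominator = H - 1.3 = 27.5 - 1.3 = 26.2 m
Ratio = 9.4 / 26.2 = 0.35878
d = 54.1 * 0.35878^0.8 = 23.8 cm

23.8


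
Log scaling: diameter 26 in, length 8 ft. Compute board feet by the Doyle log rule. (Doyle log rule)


Doyle: BF = (D - 4)^2 * L / 16
Adjusted diameter = 26 - 4 = 22 in
(D-4)^2 = 22^2 = 484
BF = 484 * 8 / 16 = 242 BF

242


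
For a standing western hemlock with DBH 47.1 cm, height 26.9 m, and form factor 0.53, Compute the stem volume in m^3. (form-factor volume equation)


Formula: V = pi * (DBH/200)^2 * H * ff
Radius = DBH/200 = 47.1/200 = 0.2355 m
Radius^2 = 0.2355^2 = 0.05546025 m^2
V = pi * 0.05546025 * 26.9 * 0.53
V = 2.484 m^3

2.484


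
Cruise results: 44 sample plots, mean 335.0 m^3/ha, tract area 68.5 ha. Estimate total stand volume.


Formula: Total Volume = Mean Volume per ha * Total Area
Total Volume = 335.0 m^3/ha * 68.5 ha
Total Volume = 22948 m^3

22948


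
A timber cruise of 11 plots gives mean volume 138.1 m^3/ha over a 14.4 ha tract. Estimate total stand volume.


Formula: Total Volume = Mean Volume per ha * Total Area
Total Volume = 138.1 m^3/ha * 14.4 ha
Total Volume = 1989 m^3

1989


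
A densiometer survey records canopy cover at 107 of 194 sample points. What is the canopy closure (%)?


Formula: Canopy closure = covered points / total points * 100
Closure = 107 / 194 * 100
Closure = 0.5515 * 100 = 55.2%

55.2


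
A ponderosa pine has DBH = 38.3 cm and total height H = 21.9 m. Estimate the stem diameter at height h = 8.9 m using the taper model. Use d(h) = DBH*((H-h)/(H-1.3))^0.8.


Taper: d(h) = DBH * ((H - h) / (H - 1.3))^0.8
Numerator = H - h = 21.9 - 8.9 = 13.0 m
Denominator = H - 1.3 = 21.9 - 1.3 = 20.6 m
Ratio = 13.0 / 20.6 = 0.63107
d = 38.3 * 0.63107^0.8 = 26.5 cm

26.5


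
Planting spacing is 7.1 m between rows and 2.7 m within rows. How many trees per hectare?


Formula: TPH = 10000 m^2/ha / (spacing_x * spacing_y)
Area per tree = 7.1 m * 2.7 m = 19.17 m^2
TPH = 10000 / 19.17 = 522 trees/ha

522


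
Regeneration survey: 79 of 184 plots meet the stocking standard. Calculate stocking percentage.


Formula: Stocking % = stocked plots / total plots * 100
Stocking = 79 / 184 * 100
Stocking = 0.4293 * 100 = 42.9%

42.9


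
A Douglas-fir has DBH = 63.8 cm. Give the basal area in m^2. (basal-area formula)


Formula: BA = pi * (DBH/2)^2 / 10000  (cm^2 to m^2)
Radius = DBH/2 = 63.8/2 = 31.9 cm
BA = pi * 31.9^2 / 10000
   = 3196.9161 cm^2 / 10000
   = 0.3197 m^2

0.3197


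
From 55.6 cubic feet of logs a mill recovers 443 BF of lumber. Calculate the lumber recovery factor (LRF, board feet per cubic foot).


Formula: LRF = Lumber Output (BF) / Log Input (ft^3)
LRF = 443 BF / 55.6 ft^3
LRF = 7.97 BF/ft^3

7.97


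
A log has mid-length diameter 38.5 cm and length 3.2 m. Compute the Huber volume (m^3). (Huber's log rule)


Huber: V = Am * L,  Am = pi*(Dm/200)^2
Am = pi*(38.5/200)^2 = 0.116416 m^2
V = 0.116416*3.2 = 0.3725 m^3

0.3725


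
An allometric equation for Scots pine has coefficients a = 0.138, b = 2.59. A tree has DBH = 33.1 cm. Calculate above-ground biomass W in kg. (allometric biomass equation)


Formula: W = a * DBH^b  (allometric power law)
DBH^b = 33.1^2.59 = 8636.8326
W = 0.138 * 8636.8326 = 1191.9 kg

1191.9


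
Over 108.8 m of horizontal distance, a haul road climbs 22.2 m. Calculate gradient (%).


Formula: Gradient = rise / run * 100
Gradient = 22.2 / 108.8 * 100 = 20.4%

20.4


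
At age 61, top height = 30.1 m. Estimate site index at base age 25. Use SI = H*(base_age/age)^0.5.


Formula: SI = H_dom * (base_age / age)^0.5
Age ratio = 25 / 61 = 0.40984
sqrt(age_ratio) = 0.64018
SI = 30.1 * 0.64018 = 19.3 m

19.3


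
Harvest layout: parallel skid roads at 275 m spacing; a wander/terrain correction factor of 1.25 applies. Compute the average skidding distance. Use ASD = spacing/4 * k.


Formula: ASD = (spacing / 4) * correction
Uncorrected distance = spacing / 4 = 275 / 4 = 68.75 m
ASD = 68.75 * 1.25 = 86 m

86


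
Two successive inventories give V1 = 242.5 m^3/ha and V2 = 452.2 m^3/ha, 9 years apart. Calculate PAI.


Formula: PAI = (V_T2 - V_T1) / (T2 - T1)
Volume increment = 452.2 - 242.5 = 209.7 m^3/ha
PAI = 209.7 / 9 = 23.3 m^3/ha/year

23.3


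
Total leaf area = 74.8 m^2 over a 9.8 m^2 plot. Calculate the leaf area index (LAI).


Formula: LAI = total leaf area / ground area  (dimensionless)
LAI = 74.8 m^2 / 9.8 m^2
LAI = 7.63

7.63


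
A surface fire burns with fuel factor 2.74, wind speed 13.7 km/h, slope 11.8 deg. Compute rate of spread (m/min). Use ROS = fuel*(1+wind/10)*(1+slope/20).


Formula: ROS = fuel * (1 + wind/10) * (1 + slope/20)
Wind factor = 1 + 13.7/10 = 2.37
Slope factor = 1 + 11.8/20 = 1.59
ROS = 2.74 * 2.37 * 1.59 = 10.33 m/min

10.33


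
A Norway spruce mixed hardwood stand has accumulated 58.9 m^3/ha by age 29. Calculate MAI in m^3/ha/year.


Formula: MAI = Total Volume / Stand Age
MAI = 58.9 m^3/ha / 29 years
MAI = 2.03 m^3/ha/year

2.03


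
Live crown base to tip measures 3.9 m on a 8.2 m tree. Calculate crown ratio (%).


Formula: Crown Ratio = (Crown Length / Total Height) * 100
CR = (3.9 m / 8.2 m) * 100
CR = 0.4756 * 100 = 47.6%

47.6


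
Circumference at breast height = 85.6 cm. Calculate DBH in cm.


Formula: DBH = C / pi
DBH = 85.6 / pi
pi = 3.14159...
DBH = 27.2 cm

27.2


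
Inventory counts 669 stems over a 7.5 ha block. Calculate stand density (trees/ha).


Formula: Stand Density = N_trees / Area_ha
Density = 669 trees / 7.5 ha
Density = 89 trees/ha

89


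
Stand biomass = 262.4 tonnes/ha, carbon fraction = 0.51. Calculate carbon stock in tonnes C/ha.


Formula: Carbon Stock = Biomass * Carbon Fraction
C = 262.4 t/ha * 0.51
C = 133.8 t C/ha

133.8


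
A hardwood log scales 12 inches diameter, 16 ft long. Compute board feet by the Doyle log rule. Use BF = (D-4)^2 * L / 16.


Doyle: BF = (D - 4)^2 * L / 16
Adjusted diameter = 12 - 4 = 8 in
(D-4)^2 = 8^2 = 64
BF = 64 * 16 / 16 = 64 BF

64


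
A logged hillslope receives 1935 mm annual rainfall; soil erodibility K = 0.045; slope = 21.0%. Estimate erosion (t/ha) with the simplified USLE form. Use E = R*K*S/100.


Formula: E = R * K * S / 100  (simplified USLE)
R * K = 1935 * 0.045 = 87.075
E = 87.075 * 21.0 / 100 = 18.29 t/ha

18.29


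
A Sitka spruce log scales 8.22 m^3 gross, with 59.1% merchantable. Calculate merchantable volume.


Formula: MV = V_total * (merchantable_pct / 100)
Merchantable fraction = 59.1% / 100 = 0.591
MV = 8.22 m^3 * 0.591 = 4.858 m^3

4.858


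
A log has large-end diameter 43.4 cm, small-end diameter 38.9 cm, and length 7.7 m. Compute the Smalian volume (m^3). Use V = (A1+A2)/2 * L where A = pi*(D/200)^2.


Smalian: V = (A1 + A2)/2 * L,  A = pi*(D/200)^2
A1 = pi*(43.4/200)^2 = 0.147934 m^2
A2 = pi*(38.9/200)^2 = 0.118847 m^2
V = (0.147934+0.118847)/2*7.7 = 1.0271 m^3

1.0271


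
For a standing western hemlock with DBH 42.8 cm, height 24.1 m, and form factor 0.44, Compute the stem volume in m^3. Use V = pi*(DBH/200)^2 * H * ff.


Formula: V = pi * (DBH/200)^2 * H * ff
Radius = DBH/200 = 42.8/200 = 0.214 m
Radius^2 = 0.214^2 = 0.045796 m^2
V = pi * 0.045796 * 24.1 * 0.44
V = 1.526 m^3

1.526


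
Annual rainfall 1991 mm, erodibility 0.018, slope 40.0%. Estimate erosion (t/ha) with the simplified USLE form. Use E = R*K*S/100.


Formula: E = R * K * S / 100  (simplified USLE)
R * K = 1991 * 0.018 = 35.838
E = 35.838 * 40.0 / 100 = 14.34 t/ha

14.34


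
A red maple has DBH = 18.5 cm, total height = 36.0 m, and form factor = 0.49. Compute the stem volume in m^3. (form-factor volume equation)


Formula: V = pi * (DBH/200)^2 * H * ff
Radius = DBH/200 = 18.5/200 = 0.0925 m
Radius^2 = 0.0925^2 = 0.00855625 m^2
V = pi * 0.00855625 * 36.0 * 0.49
V = 0.474 m^3

0.474


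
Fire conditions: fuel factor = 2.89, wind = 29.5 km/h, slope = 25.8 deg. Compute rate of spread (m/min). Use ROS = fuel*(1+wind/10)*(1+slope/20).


Formula: ROS = fuel * (1 + wind/10) * (1 + slope/20)
Wind factor = 1 + 29.5/10 = 3.95
Slope factor = 1 + 25.8/20 = 2.29
ROS = 2.89 * 3.95 * 2.29 = 26.14 m/min

26.14


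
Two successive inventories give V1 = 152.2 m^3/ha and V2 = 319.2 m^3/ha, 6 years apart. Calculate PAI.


Formula: PAI = (V_T2 - V_T1) / (T2 - T1)
Volume increment = 319.2 - 152.2 = 167.0 m^3/ha
PAI = 167.0 / 6 = 27.83 m^3/ha/year

27.83


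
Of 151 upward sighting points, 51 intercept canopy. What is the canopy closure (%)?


Formula: Canopy closure = covered points / total points * 100
Closure = 51 / 151 * 100
Closure = 0.3377 * 100 = 33.8%

33.8


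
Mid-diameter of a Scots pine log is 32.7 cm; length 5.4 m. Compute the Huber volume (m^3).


Huber: V = Am * L,  Am = pi*(Dm/200)^2
Am = pi*(32.7/200)^2 = 0.083982 m^2
V = 0.083982*5.4 = 0.4535 m^3

0.4535


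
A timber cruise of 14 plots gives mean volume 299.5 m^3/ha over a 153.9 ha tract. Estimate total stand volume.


Formula: Total Volume = Mean Volume per ha * Total Area
Total Volume = 299.5 m^3/ha * 153.9 ha
Total Volume = 46093 m^3

46093


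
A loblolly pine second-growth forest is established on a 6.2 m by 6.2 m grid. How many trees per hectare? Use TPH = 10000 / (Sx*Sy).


Formula: TPH = 10000 m^2/ha / (spacing_x * spacing_y)
Area per tree = 6.2 m * 6.2 m = 38.44 m^2
TPH = 10000 / 38.44 = 260 trees/ha

260


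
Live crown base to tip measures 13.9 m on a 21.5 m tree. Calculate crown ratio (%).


Formula: Crown Ratio = (Crown Length / Total Height) * 100
CR = (13.9 m / 21.5 m) * 100
CR = 0.6465 * 100 = 64.7%

64.7


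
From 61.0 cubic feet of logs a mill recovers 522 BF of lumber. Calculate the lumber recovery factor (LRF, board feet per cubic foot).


Formula: LRF = Lumber Output (BF) / Log Input (ft^3)
LRF = 522 BF / 61.0 ft^3
LRF = 8.56 BF/ft^3

8.56


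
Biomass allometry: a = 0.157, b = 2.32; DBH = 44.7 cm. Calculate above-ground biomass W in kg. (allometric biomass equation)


Formula: W = a * DBH^b  (allometric power law)
DBH^b = 44.7^2.32 = 6740.8312
W = 0.157 * 6740.8312 = 1058.3 kg

1058.3


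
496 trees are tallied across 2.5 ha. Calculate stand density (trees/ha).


Formula: Stand Density = N_trees / Area_ha
Density = 496 trees / 2.5 ha
Density = 198 trees/ha

198


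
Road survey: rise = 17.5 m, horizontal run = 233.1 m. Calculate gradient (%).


Formula: Gradient = rise / run * 100
Gradient = 17.5 / 233.1 * 100 = 7.5%

7.5


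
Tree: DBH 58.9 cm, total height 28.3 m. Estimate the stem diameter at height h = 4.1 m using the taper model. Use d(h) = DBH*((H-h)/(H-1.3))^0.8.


Taper: d(h) = DBH * ((H - h) / (H - 1.3))^0.8
Numerator = H - h = 28.3 - 4.1 = 24.2 m
Denominator = H - 1.3 = 28.3 - 1.3 = 27.0 m
Ratio = 24.2 / 27.0 = 0.8963
d = 58.9 * 0.8963^0.8 = 54.0 cm

54.0


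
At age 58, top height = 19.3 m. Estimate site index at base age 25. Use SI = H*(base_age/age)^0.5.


Formula: SI = H_dom * (base_age / age)^0.5
Age ratio = 25 / 58 = 0.43103
sqrt(age_ratio) = 0.65653
SI = 19.3 * 0.65653 = 12.7 m

12.7


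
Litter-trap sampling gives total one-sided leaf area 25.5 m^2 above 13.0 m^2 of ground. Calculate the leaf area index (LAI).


Formula: LAI = total leaf area / ground area  (dimensionless)
LAI = 25.5 m^2 / 13.0 m^2
LAI = 1.96

1.96


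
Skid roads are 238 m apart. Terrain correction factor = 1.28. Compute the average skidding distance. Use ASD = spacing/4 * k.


Formula: ASD = (spacing / 4) * correction
Uncorrected distance = spacing / 4 = 238 / 4 = 59.5 m
ASD = 59.5 * 1.28 = 76 m

76


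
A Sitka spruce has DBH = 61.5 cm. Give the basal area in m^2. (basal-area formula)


Formula: BA = pi * (DBH/2)^2 / 10000  (cm^2 to m^2)
Radius = DBH/2 = 61.5/2 = 30.75 cm
BA = pi * 30.75^2 / 10000
   = 2970.5722 cm^2 / 10000
   = 0.2971 m^2

0.2971


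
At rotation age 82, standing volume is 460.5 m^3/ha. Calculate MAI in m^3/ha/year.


Formula: MAI = Total Volume / Stand Age
MAI = 460.5 m^3/ha / 82 years
MAI = 5.62 m^3/ha/year

5.62


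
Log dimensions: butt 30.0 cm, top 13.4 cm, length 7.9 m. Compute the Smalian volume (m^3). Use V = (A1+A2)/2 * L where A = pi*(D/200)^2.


Smalian: V = (A1 + A2)/2 * L,  A = pi*(D/200)^2
A1 = pi*(30.0/200)^2 = 0.070686 m^2
A2 = pi*(13.4/200)^2 = 0.014103 m^2
V = (0.070686+0.014103)/2*7.9 = 0.3349 m^3

0.3349


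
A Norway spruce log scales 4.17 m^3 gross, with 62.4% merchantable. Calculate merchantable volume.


Formula: MV = V_total * (merchantable_pct / 100)
Merchantable fraction = 62.4% / 100 = 0.624
MV = 4.17 m^3 * 0.624 = 2.602 m^3

2.602


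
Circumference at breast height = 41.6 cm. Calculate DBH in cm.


Formula: DBH = C / pi
DBH = 41.6 / pi
pi = 3.14159...
DBH = 13.2 cm

13.2


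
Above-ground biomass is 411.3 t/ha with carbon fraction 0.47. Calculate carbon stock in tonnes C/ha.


Formula: Carbon Stock = Biomass * Carbon Fraction
C = 411.3 t/ha * 0.47
C = 193.3 t C/ha

193.3


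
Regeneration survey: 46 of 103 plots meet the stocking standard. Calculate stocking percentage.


Formula: Stocking % = stocked plots / total plots * 100
Stocking = 46 / 103 * 100
Stocking = 0.4466 * 100 = 44.7%

44.7


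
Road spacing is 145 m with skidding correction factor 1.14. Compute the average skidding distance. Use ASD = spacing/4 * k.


Formula: ASD = (spacing / 4) * correction
Uncorrected distance = spacing / 4 = 145 / 4 = 36.25 m
ASD = 36.25 * 1.14 = 41 m

41


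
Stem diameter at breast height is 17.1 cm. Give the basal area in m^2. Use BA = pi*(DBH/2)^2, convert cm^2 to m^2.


Formula: BA = pi * (DBH/2)^2 / 10000  (cm^2 to m^2)
Radius = DBH/2 = 17.1/2 = 8.55 cm
BA = pi * 8.55^2 / 10000
   = 229.6583 cm^2 / 10000
   = 0.023 m^2

0.023


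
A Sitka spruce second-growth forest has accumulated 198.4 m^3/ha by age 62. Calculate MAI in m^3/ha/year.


Formula: MAI = Total Volume / Stand Age
MAI = 198.4 m^3/ha / 62 years
MAI = 3.2 m^3/ha/year

3.2


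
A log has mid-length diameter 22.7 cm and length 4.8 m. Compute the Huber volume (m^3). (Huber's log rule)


Huber: V = Am * L,  Am = pi*(Dm/200)^2
Am = pi*(22.7/200)^2 = 0.040471 m^2
V = 0.040471*4.8 = 0.1943 m^3

0.1943


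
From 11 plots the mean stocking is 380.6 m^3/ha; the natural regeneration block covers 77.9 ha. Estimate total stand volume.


Formula: Total Volume = Mean Volume per ha * Total Area
Total Volume = 380.6 m^3/ha * 77.9 ha
Total Volume = 29649 m^3

29649


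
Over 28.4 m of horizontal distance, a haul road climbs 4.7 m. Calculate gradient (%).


Formula: Gradient = rise / run * 100
Gradient = 4.7 / 28.4 * 100 = 16.5%

16.5


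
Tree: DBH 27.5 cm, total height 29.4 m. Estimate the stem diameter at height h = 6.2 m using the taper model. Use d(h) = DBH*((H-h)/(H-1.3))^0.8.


Taper: d(h) = DBH * ((H - h) / (H - 1.3))^0.8
Numerator = H - h = 29.4 - 6.2 = 23.2 m
Denominator = H - 1.3 = 29.4 - 1.3 = 28.1 m
Ratio = 23.2 / 28.1 = 0.82562
d = 27.5 * 0.82562^0.8 = 23.6 cm

23.6


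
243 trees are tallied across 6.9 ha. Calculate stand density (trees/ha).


Formula: Stand Density = N_trees / Area_ha
Density = 243 trees / 6.9 ha
Density = 35 trees/ha

35


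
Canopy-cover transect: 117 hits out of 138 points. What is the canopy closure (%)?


Formula: Canopy closure = covered points / total points * 100
Closure = 117 / 138 * 100
Closure = 0.8478 * 100 = 84.8%

84.8


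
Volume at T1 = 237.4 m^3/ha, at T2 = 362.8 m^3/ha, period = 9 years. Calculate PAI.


Formula: PAI = (V_T2 - V_T1) / (T2 - T1)
Volume increment = 362.8 - 237.4 = 125.4 m^3/ha
PAI = 125.4 / 9 = 13.93 m^3/ha/year

13.93


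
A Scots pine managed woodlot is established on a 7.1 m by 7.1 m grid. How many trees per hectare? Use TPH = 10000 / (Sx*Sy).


Formula: TPH = 10000 m^2/ha / (spacing_x * spacing_y)
Area per tree = 7.1 m * 7.1 m = 50.41 m^2
TPH = 10000 / 50.41 = 198 trees/ha

198


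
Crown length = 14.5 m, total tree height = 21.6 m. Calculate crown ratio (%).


Formula: Crown Ratio = (Crown Length / Total Height) * 100
CR = (14.5 m / 21.6 m) * 100
CR = 0.6713 * 100 = 67.1%

67.1


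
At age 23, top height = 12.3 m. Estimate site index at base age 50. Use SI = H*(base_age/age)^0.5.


Formula: SI = H_dom * (base_age / age)^0.5
Age ratio = 50 / 23 = 2.17391
sqrt(age_ratio) = 1.47442
SI = 12.3 * 1.47442 = 18.1 m

18.1


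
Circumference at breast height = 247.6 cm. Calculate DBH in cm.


Formula: DBH = C / pi
DBH = 247.6 / pi
pi = 3.14159...
DBH = 78.8 cm

78.8


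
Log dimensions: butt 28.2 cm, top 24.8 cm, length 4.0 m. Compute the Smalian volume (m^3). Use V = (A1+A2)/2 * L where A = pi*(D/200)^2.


Smalian: V = (A1 + A2)/2 * L,  A = pi*(D/200)^2
A1 = pi*(28.2/200)^2 = 0.062458 m^2
A2 = pi*(24.8/200)^2 = 0.048305 m^2
V = (0.062458+0.048305)/2*4.0 = 0.2215 m^3

0.2215


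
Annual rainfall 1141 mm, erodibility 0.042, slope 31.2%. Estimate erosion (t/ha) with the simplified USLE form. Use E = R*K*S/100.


Formula: E = R * K * S / 100  (simplified USLE)
R * K = 1141 * 0.042 = 47.922
E = 47.922 * 31.2 / 100 = 14.95 t/ha

14.95


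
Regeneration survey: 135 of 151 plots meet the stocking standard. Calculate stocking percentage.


Formula: Stocking % = stocked plots / total plots * 100
Stocking = 135 / 151 * 100
Stocking = 0.894 * 100 = 89.4%

89.4


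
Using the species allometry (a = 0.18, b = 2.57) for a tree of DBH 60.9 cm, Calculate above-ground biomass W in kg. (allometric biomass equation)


Formula: W = a * DBH^b  (allometric power law)
DBH^b = 60.9^2.57 = 38589.2593
W = 0.18 * 38589.2593 = 6946.1 kg

6946.1


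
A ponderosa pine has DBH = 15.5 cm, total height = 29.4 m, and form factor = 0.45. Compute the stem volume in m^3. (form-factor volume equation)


Formula: V = pi * (DBH/200)^2 * H * ff
Radius = DBH/200 = 15.5/200 = 0.0775 m
Radius^2 = 0.0775^2 = 0.00600625 m^2
V = pi * 0.00600625 * 29.4 * 0.45
V = 0.25 m^3

0.25


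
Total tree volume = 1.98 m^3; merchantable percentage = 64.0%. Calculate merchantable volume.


Formula: MV = V_total * (merchantable_pct / 100)
Merchantable fraction = 64.0% / 100 = 0.64
MV = 1.98 m^3 * 0.64 = 1.267 m^3

1.267


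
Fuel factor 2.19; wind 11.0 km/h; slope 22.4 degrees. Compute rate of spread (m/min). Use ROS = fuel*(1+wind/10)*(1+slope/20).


Formula: ROS = fuel * (1 + wind/10) * (1 + slope/20)
Wind factor = 1 + 11.0/10 = 2.1
Slope factor = 1 + 22.4/20 = 2.12
ROS = 2.19 * 2.1 * 2.12 = 9.75 m/min

9.75


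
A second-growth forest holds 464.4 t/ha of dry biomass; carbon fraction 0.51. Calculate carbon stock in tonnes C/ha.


Formula: Carbon Stock = Biomass * Carbon Fraction
C = 464.4 t/ha * 0.51
C = 236.8 t C/ha

236.8


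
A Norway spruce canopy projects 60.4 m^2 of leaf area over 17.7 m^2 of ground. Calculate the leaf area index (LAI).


Formula: LAI = total leaf area / ground area  (dimensionless)
LAI = 60.4 m^2 / 17.7 m^2
LAI = 3.41

3.41


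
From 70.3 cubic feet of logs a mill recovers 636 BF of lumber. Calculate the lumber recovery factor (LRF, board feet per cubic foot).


Formula: LRF = Lumber Output (BF) / Log Input (ft^3)
LRF = 636 BF / 70.3 ft^3
LRF = 9.05 BF/ft^3

9.05


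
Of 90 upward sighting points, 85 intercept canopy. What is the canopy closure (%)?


Formula: Canopy closure = covered points / total points * 100
Closure = 85 / 90 * 100
Closure = 0.9444 * 100 = 94.4%

94.4


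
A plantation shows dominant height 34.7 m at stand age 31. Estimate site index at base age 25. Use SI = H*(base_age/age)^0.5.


Formula: SI = H_dom * (base_age / age)^0.5
Age ratio = 25 / 31 = 0.80645
sqrt(age_ratio) = 0.89803
SI = 34.7 * 0.89803 = 31.2 m

31.2


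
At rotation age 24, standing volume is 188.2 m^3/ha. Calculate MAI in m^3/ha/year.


Formula: MAI = Total Volume / Stand Age
MAI = 188.2 m^3/ha / 24 years
MAI = 7.84 m^3/ha/year

7.84


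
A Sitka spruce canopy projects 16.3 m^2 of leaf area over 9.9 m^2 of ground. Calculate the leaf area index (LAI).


Formula: LAI = total leaf area / ground area  (dimensionless)
LAI = 16.3 m^2 / 9.9 m^2
LAI = 1.65

1.65


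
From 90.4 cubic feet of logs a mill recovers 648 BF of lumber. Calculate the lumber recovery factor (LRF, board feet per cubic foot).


Formula: LRF = Lumber Output (BF) / Log Input (ft^3)
LRF = 648 BF / 90.4 ft^3
LRF = 7.17 BF/ft^3

7.17


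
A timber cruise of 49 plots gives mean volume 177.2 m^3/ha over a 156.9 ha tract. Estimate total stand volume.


Formula: Total Volume = Mean Volume per ha * Total Area
Total Volume = 177.2 m^3/ha * 156.9 ha
Total Volume = 27803 m^3

27803


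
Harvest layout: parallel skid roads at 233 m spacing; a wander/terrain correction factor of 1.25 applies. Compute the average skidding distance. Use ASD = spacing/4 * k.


Formula: ASD = (spacing / 4) * correction
Uncorrected distance = spacing / 4 = 233 / 4 = 58.25 m
ASD = 58.25 * 1.25 = 73 m

73


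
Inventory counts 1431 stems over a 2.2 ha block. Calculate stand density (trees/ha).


Formula: Stand Density = N_trees / Area_ha
Density = 1431 trees / 2.2 ha
Density = 650 trees/ha

650
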